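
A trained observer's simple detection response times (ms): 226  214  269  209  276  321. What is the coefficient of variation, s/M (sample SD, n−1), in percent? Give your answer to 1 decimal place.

17.3%

n = 6, Σ = 1515, M = 252.5000
Σ(x−M)² = 9593.500; s = √(9593.500/5) = 43.8030
CV = 43.8030 / 252.5000 = 0.17348 = 17.348%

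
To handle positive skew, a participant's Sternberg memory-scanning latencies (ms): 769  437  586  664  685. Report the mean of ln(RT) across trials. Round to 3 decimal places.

6.425

ln(RT): 6.6451, 6.0799, 6.3733, 6.4983, 6.5294
Σ ln(RT) = 32.1260
Mean = 32.1260/5 = 6.42521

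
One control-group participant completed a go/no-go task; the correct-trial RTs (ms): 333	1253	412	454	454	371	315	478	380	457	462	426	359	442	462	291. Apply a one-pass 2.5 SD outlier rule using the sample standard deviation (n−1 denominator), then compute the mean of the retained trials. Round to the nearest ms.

406 ms

n = 16, ΣRT = 7349, M = 459.312
Σ(x−M)² = 723275.44; s = √(723275.44/15) = 219.587
Cutoffs: 459.312 ± 2.5·219.587 → [-89.7, 1008.3]
Outside: 1253 → excluded.
Retained (n=15): Σ = 6096, mean = 6096/15 = 406.400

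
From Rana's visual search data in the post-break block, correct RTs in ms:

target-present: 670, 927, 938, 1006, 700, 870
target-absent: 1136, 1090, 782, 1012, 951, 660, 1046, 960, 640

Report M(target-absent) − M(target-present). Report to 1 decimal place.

67.8 ms

M(target-present) = 5111/6 = 851.833
M(target-absent) = 8277/9 = 919.667
Difference = 919.667 − 851.833 = 67.833 ms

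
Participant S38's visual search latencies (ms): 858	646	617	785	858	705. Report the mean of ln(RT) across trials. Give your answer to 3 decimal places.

6.605

ln(RT): 6.7546, 6.4708, 6.4249, 6.6657, 6.7546, 6.5582
Σ ln(RT) = 39.6288
Mean = 39.6288/6 = 6.60479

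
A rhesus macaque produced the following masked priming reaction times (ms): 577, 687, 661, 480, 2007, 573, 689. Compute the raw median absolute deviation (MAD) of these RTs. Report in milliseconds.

Sorted: 480, 573, 577, 661, 687, 689, 2007 → median = 661
|x − 661|: 84, 26, 0, 181, 1346, 88, 28
Sorted deviations: 0, 26, 28, 84, 88, 181, 1346 → MAD = 84

84 ms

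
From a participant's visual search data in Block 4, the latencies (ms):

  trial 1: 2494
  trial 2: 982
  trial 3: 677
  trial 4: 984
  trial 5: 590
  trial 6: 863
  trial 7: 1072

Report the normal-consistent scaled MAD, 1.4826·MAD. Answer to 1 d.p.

Sorted: 590, 677, 863, 982, 984, 1072, 2494 → median = 982
|x − 982| sorted: 0, 2, 90, 119, 305, 392, 1512 → MAD = 119
Robust SD ≈ 1.4826 × 119 = 176.429

176.4 ms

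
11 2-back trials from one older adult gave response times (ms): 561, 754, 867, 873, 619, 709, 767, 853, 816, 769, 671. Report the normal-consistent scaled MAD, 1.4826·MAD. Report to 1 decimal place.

Sorted: 561, 619, 671, 709, 754, 767, 769, 816, 853, 867, 873 → median = 767
|x − 767| sorted: 0, 2, 13, 49, 58, 86, 96, 100, 106, 148, 206 → MAD = 86
Robust SD ≈ 1.4826 × 86 = 127.504

127.5 ms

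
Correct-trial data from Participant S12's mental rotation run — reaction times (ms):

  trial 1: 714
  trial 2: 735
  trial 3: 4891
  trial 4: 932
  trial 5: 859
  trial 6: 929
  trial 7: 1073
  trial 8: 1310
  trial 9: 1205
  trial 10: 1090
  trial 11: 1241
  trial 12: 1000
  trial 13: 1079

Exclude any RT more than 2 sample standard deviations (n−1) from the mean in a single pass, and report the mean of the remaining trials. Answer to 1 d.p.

n = 13, ΣRT = 17058, M = 1312.154
Σ(x−M)² = 14270603.69; s = √(14270603.69/12) = 1090.512
Cutoffs: 1312.154 ± 2·1090.512 → [-868.9, 3493.2]
Outside: 4891 → excluded.
Retained (n=12): Σ = 12167, mean = 12167/12 = 1013.917

1013.9 ms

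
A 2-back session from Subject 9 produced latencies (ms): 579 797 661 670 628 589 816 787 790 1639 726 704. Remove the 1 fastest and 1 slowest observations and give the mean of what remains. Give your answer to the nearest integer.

717 ms

Sorted: 579, 589, 628, 661, 670, 704, 726, 787, 790, 797, 816, 1639
Drop lowest 1 (579) and highest 1 (1639)
Remaining (n=10): Σ = 7168, mean = 7168/10 = 716.800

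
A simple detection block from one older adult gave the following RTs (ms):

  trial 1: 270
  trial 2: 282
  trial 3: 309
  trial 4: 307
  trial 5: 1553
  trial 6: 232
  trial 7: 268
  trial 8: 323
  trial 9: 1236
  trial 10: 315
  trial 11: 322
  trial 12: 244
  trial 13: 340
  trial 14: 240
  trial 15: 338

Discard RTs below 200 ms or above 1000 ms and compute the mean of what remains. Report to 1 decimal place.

Excluded: 1236, 1553
Retained (n=13): Σ = 3790
Mean = 3790/13 = 291.5385

291.5 ms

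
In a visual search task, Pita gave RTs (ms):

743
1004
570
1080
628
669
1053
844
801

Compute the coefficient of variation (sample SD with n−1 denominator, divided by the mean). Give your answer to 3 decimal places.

0.230

n = 9, Σ = 7392, M = 821.3333
Σ(x−M)² = 284760.000; s = √(284760.000/8) = 188.6664
CV = 188.6664 / 821.3333 = 0.22971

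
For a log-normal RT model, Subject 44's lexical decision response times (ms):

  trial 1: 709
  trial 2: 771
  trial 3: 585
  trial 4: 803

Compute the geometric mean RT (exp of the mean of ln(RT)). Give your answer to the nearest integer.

ln(RT): 6.5639, 6.6477, 6.3716, 6.6884
Mean ln(RT) = 26.2715/4 = 6.56788
Geometric mean = exp(6.56788) = 711.86 ms

712 ms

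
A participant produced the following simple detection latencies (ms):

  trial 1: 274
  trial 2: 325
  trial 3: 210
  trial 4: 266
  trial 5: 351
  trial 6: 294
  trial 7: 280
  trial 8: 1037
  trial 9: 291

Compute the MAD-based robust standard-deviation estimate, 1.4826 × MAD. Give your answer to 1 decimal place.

37.1 ms

Sorted: 210, 266, 274, 280, 291, 294, 325, 351, 1037 → median = 291
|x − 291| sorted: 0, 3, 11, 17, 25, 34, 60, 81, 746 → MAD = 25
Robust SD ≈ 1.4826 × 25 = 37.065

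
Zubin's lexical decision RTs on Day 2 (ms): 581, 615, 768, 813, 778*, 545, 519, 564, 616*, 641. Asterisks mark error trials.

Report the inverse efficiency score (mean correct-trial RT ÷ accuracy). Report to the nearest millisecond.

788 ms

Correct trials (n=8): 581, 615, 768, 813, 545, 519, 564, 641
Mean correct RT = 5046/8 = 630.7500 ms
Proportion correct = 8/10
IES = 630.7500 / (8/10) = 788.438 ms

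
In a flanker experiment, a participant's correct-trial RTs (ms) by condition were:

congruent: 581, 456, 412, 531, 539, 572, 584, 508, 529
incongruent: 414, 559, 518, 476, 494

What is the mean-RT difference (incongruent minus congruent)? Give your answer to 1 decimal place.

M(congruent) = 4712/9 = 523.556
M(incongruent) = 2461/5 = 492.200
Difference = 492.200 − 523.556 = -31.356 ms

-31.4 ms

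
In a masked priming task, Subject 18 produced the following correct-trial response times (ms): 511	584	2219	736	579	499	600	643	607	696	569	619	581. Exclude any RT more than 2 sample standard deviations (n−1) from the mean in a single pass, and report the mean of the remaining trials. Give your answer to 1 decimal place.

n = 13, ΣRT = 9443, M = 726.385
Σ(x−M)² = 2463623.08; s = √(2463623.08/12) = 453.103
Cutoffs: 726.385 ± 2·453.103 → [-179.8, 1632.6]
Outside: 2219 → excluded.
Retained (n=12): Σ = 7224, mean = 7224/12 = 602.000

602.0 ms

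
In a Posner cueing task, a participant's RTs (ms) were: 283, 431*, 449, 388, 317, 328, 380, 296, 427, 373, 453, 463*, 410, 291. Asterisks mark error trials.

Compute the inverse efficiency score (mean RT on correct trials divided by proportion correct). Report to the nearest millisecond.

Correct trials (n=12): 283, 449, 388, 317, 328, 380, 296, 427, 373, 453, 410, 291
Mean correct RT = 4395/12 = 366.2500 ms
Proportion correct = 12/14
IES = 366.2500 / (12/14) = 427.292 ms

427 ms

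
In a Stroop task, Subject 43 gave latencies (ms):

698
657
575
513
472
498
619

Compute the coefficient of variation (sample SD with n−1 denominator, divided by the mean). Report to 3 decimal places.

0.149

n = 7, Σ = 4032, M = 576.0000
Σ(x−M)² = 44164.000; s = √(44164.000/6) = 85.7943
CV = 85.7943 / 576.0000 = 0.14895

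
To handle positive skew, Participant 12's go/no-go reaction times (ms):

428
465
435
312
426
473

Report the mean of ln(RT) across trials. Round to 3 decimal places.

ln(RT): 6.0591, 6.1420, 6.0753, 5.7430, 6.0544, 6.1591
Σ ln(RT) = 36.2330
Mean = 36.2330/6 = 6.03884

6.039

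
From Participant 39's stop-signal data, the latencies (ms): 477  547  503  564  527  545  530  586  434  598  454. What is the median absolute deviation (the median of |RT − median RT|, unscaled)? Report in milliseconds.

Sorted: 434, 454, 477, 503, 527, 530, 545, 547, 564, 586, 598 → median = 530
|x − 530|: 53, 17, 27, 34, 3, 15, 0, 56, 96, 68, 76
Sorted deviations: 0, 3, 15, 17, 27, 34, 53, 56, 68, 76, 96 → MAD = 34

34 ms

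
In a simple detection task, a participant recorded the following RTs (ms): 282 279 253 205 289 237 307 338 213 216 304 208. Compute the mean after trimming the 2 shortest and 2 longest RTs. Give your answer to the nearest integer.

Sorted: 205, 208, 213, 216, 237, 253, 279, 282, 289, 304, 307, 338
Drop lowest 2 (205, 208) and highest 2 (307, 338)
Remaining (n=8): Σ = 2073, mean = 2073/8 = 259.125

259 ms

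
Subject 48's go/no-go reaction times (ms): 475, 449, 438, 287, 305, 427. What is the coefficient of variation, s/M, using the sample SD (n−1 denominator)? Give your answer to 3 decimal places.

0.201

n = 6, Σ = 2381, M = 396.8333
Σ(x−M)² = 31932.833; s = √(31932.833/5) = 79.9160
CV = 79.9160 / 396.8333 = 0.20138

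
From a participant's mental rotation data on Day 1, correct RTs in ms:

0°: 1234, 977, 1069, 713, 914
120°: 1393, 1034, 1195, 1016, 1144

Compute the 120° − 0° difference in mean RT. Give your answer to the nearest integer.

M(0°) = 4907/5 = 981.400
M(120°) = 5782/5 = 1156.400
Difference = 1156.400 − 981.400 = 175.000 ms

175 ms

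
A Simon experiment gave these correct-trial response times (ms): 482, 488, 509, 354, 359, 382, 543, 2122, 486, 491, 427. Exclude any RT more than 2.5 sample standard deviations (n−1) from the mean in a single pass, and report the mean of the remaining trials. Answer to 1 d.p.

452.1 ms

n = 11, ΣRT = 6643, M = 603.909
Σ(x−M)² = 2575240.91; s = √(2575240.91/10) = 507.468
Cutoffs: 603.909 ± 2.5·507.468 → [-664.8, 1872.6]
Outside: 2122 → excluded.
Retained (n=10): Σ = 4521, mean = 4521/10 = 452.100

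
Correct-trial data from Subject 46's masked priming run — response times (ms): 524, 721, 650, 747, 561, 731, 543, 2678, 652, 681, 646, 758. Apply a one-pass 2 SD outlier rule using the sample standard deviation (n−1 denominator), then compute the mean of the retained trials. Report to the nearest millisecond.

n = 12, ΣRT = 9892, M = 824.333
Σ(x−M)² = 3816980.67; s = √(3816980.67/11) = 589.066
Cutoffs: 824.333 ± 2·589.066 → [-353.8, 2002.5]
Outside: 2678 → excluded.
Retained (n=11): Σ = 7214, mean = 7214/11 = 655.818

656 ms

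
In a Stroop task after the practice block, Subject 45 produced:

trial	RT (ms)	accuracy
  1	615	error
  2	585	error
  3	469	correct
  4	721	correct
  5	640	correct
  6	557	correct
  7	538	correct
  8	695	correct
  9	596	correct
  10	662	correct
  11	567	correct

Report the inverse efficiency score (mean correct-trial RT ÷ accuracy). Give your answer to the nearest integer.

Correct trials (n=9): 469, 721, 640, 557, 538, 695, 596, 662, 567
Mean correct RT = 5445/9 = 605.0000 ms
Proportion correct = 9/11
IES = 605.0000 / (9/11) = 739.444 ms

739 ms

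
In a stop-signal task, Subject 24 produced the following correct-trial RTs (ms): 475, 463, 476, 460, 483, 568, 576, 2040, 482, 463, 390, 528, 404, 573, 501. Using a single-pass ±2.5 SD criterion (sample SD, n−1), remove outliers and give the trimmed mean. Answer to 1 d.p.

n = 15, ΣRT = 8882, M = 592.133
Σ(x−M)² = 2288253.73; s = √(2288253.73/14) = 404.285
Cutoffs: 592.133 ± 2.5·404.285 → [-418.6, 1602.8]
Outside: 2040 → excluded.
Retained (n=14): Σ = 6842, mean = 6842/14 = 488.714

488.7 ms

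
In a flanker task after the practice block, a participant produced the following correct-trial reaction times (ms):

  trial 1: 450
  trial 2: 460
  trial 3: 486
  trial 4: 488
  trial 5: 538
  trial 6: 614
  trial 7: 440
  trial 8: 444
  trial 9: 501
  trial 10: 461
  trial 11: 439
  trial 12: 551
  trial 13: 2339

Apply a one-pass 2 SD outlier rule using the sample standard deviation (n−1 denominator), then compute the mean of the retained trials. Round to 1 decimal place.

n = 13, ΣRT = 8211, M = 631.615
Σ(x−M)² = 3190187.08; s = √(3190187.08/12) = 515.605
Cutoffs: 631.615 ± 2·515.605 → [-399.6, 1662.8]
Outside: 2339 → excluded.
Retained (n=12): Σ = 5872, mean = 5872/12 = 489.333

489.3 ms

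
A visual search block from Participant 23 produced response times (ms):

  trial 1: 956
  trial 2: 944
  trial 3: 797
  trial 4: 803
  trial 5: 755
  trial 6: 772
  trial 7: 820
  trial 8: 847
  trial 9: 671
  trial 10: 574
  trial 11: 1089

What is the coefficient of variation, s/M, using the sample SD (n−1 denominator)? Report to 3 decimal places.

n = 11, Σ = 9028, M = 820.7273
Σ(x−M)² = 197020.182; s = √(197020.182/10) = 140.3639
CV = 140.3639 / 820.7273 = 0.17102

0.171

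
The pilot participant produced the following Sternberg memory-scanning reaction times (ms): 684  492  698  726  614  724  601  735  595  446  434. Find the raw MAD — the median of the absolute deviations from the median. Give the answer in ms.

Sorted: 434, 446, 492, 595, 601, 614, 684, 698, 724, 726, 735 → median = 614
|x − 614|: 70, 122, 84, 112, 0, 110, 13, 121, 19, 168, 180
Sorted deviations: 0, 13, 19, 70, 84, 110, 112, 121, 122, 168, 180 → MAD = 110

110 ms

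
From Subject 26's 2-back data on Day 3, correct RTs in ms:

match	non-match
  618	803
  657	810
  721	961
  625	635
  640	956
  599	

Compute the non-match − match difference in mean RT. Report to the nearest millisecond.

190 ms

M(match) = 3860/6 = 643.333
M(non-match) = 4165/5 = 833.000
Difference = 833.000 − 643.333 = 189.667 ms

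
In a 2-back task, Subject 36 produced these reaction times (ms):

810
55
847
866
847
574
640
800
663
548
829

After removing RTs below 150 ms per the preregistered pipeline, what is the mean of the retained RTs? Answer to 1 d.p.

742.4 ms

Excluded: 55
Retained (n=10): Σ = 7424
Mean = 7424/10 = 742.4000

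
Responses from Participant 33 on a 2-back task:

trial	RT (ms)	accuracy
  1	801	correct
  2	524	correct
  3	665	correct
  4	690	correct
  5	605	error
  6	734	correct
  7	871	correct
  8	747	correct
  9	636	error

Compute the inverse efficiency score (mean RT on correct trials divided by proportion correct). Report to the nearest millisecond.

Correct trials (n=7): 801, 524, 665, 690, 734, 871, 747
Mean correct RT = 5032/7 = 718.8571 ms
Proportion correct = 7/9
IES = 718.8571 / (7/9) = 924.245 ms

924 ms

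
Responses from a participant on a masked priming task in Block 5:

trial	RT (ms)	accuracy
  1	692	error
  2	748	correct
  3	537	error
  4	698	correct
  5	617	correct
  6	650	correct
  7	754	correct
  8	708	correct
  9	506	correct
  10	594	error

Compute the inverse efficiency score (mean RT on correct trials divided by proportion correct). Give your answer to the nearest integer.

955 ms

Correct trials (n=7): 748, 698, 617, 650, 754, 708, 506
Mean correct RT = 4681/7 = 668.7143 ms
Proportion correct = 7/10
IES = 668.7143 / (7/10) = 955.306 ms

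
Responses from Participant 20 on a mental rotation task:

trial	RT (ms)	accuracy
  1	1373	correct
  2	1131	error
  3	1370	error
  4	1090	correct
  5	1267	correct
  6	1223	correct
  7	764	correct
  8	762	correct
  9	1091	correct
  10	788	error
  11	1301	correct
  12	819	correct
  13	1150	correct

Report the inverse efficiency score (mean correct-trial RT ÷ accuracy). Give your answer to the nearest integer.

1409 ms

Correct trials (n=10): 1373, 1090, 1267, 1223, 764, 762, 1091, 1301, 819, 1150
Mean correct RT = 10840/10 = 1084.0000 ms
Proportion correct = 10/13
IES = 1084.0000 / (10/13) = 1409.200 ms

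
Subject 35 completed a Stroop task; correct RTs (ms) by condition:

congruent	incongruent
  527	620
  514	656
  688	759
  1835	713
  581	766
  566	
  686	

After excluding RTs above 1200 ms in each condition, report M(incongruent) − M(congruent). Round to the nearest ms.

109 ms

congruent: exclude 1835
M(congruent) = 3562/6 = 593.667
M(incongruent) = 3514/5 = 702.800
Difference = 702.800 − 593.667 = 109.133 ms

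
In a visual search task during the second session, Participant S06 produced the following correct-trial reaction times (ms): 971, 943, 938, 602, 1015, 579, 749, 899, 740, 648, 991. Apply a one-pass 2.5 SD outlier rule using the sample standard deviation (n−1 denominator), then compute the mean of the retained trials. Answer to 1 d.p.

n = 11, ΣRT = 9075, M = 825.000
Σ(x−M)² = 271716.00; s = √(271716.00/10) = 164.838
Cutoffs: 825.000 ± 2.5·164.838 → [412.9, 1237.1]
No RTs fall outside the cutoffs; all 11 retained. Mean = 9075/11 = 825.000

825.0 ms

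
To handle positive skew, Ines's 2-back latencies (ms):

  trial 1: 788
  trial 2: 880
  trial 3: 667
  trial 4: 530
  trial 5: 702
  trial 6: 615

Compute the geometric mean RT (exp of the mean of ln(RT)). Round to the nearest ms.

ln(RT): 6.6695, 6.7799, 6.5028, 6.2729, 6.5539, 6.4216
Mean ln(RT) = 39.2006/6 = 6.53344
Geometric mean = exp(6.53344) = 687.76 ms

688 ms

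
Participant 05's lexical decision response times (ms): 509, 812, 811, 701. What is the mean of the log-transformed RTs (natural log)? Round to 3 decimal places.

ln(RT): 6.2324, 6.6995, 6.6983, 6.5525
Σ ln(RT) = 26.1827
Mean = 26.1827/4 = 6.54568

6.546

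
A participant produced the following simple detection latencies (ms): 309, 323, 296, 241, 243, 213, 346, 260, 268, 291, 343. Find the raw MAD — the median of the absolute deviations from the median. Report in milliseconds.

Sorted: 213, 241, 243, 260, 268, 291, 296, 309, 323, 343, 346 → median = 291
|x − 291|: 18, 32, 5, 50, 48, 78, 55, 31, 23, 0, 52
Sorted deviations: 0, 5, 18, 23, 31, 32, 48, 50, 52, 55, 78 → MAD = 32

32 ms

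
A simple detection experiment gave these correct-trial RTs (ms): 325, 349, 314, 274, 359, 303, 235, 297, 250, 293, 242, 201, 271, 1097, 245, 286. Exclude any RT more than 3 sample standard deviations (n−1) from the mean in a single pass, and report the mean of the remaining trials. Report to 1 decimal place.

282.9 ms

n = 16, ΣRT = 5341, M = 333.812
Σ(x−M)² = 648314.44; s = √(648314.44/15) = 207.897
Cutoffs: 333.812 ± 3·207.897 → [-289.9, 957.5]
Outside: 1097 → excluded.
Retained (n=15): Σ = 4244, mean = 4244/15 = 282.933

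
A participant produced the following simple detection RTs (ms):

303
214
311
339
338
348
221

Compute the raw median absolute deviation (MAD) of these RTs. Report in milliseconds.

Sorted: 214, 221, 303, 311, 338, 339, 348 → median = 311
|x − 311|: 8, 97, 0, 28, 27, 37, 90
Sorted deviations: 0, 8, 27, 28, 37, 90, 97 → MAD = 28

28 ms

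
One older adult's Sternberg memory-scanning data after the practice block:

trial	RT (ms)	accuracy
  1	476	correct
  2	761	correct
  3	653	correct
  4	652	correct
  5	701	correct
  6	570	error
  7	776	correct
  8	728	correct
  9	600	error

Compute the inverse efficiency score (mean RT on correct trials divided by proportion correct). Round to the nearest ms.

872 ms

Correct trials (n=7): 476, 761, 653, 652, 701, 776, 728
Mean correct RT = 4747/7 = 678.1429 ms
Proportion correct = 7/9
IES = 678.1429 / (7/9) = 871.898 ms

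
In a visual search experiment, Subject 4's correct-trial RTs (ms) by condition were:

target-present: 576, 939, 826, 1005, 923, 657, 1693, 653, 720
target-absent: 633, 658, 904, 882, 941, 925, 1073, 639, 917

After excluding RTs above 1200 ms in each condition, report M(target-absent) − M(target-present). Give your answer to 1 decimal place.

54.0 ms

target-present: exclude 1693
M(target-present) = 6299/8 = 787.375
M(target-absent) = 7572/9 = 841.333
Difference = 841.333 − 787.375 = 53.958 ms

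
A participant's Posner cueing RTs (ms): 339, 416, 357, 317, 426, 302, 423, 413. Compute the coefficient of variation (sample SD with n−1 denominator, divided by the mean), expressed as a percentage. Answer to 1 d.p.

13.7%

n = 8, Σ = 2993, M = 374.1250
Σ(x−M)² = 18336.875; s = √(18336.875/7) = 51.1816
CV = 51.1816 / 374.1250 = 0.13680 = 13.680%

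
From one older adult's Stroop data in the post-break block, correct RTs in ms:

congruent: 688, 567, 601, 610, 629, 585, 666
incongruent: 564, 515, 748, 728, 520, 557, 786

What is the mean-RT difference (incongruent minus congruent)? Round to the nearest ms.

10 ms

M(congruent) = 4346/7 = 620.857
M(incongruent) = 4418/7 = 631.143
Difference = 631.143 − 620.857 = 10.286 ms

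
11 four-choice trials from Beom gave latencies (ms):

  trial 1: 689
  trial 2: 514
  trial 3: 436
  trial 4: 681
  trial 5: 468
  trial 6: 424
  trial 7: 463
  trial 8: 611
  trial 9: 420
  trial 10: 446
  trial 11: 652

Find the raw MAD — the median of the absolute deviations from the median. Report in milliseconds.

46 ms

Sorted: 420, 424, 436, 446, 463, 468, 514, 611, 652, 681, 689 → median = 468
|x − 468|: 221, 46, 32, 213, 0, 44, 5, 143, 48, 22, 184
Sorted deviations: 0, 5, 22, 32, 44, 46, 48, 143, 184, 213, 221 → MAD = 46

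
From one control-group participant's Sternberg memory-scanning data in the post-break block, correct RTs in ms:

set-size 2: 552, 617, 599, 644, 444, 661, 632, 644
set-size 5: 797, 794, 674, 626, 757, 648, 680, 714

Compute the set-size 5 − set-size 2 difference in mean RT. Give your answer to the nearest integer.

M(set-size 2) = 4793/8 = 599.125
M(set-size 5) = 5690/8 = 711.250
Difference = 711.250 − 599.125 = 112.125 ms

112 ms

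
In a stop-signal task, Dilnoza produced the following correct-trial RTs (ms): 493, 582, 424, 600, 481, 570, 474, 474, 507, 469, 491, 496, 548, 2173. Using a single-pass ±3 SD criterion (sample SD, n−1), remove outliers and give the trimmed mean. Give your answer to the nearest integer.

508 ms

n = 14, ΣRT = 8782, M = 627.286
Σ(x−M)² = 2604678.86; s = √(2604678.86/13) = 447.616
Cutoffs: 627.286 ± 3·447.616 → [-715.6, 1970.1]
Outside: 2173 → excluded.
Retained (n=13): Σ = 6609, mean = 6609/13 = 508.385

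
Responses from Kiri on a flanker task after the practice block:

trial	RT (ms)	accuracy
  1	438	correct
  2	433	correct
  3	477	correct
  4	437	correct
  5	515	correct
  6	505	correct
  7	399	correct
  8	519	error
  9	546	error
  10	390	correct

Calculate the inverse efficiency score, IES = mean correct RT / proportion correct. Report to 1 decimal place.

561.6 ms

Correct trials (n=8): 438, 433, 477, 437, 515, 505, 399, 390
Mean correct RT = 3594/8 = 449.2500 ms
Proportion correct = 8/10
IES = 449.2500 / (8/10) = 561.562 ms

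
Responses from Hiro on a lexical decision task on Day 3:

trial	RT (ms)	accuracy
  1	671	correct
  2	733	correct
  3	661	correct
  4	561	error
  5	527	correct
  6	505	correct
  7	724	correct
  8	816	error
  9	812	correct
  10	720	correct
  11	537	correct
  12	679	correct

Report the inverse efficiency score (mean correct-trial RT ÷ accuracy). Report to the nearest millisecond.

Correct trials (n=10): 671, 733, 661, 527, 505, 724, 812, 720, 537, 679
Mean correct RT = 6569/10 = 656.9000 ms
Proportion correct = 10/12
IES = 656.9000 / (10/12) = 788.280 ms

788 ms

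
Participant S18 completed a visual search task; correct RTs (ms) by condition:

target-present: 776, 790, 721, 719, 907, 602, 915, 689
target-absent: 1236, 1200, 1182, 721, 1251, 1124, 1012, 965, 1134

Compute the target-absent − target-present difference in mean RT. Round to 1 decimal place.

326.8 ms

M(target-present) = 6119/8 = 764.875
M(target-absent) = 9825/9 = 1091.667
Difference = 1091.667 − 764.875 = 326.792 ms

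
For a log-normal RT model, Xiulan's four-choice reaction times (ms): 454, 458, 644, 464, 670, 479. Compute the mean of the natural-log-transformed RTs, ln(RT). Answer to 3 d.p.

ln(RT): 6.1181, 6.1269, 6.4677, 6.1399, 6.5073, 6.1717
Σ ln(RT) = 37.5315
Mean = 37.5315/6 = 6.25525

6.255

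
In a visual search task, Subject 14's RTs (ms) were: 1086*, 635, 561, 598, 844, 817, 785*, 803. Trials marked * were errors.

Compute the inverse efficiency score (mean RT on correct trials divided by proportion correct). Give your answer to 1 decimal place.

Correct trials (n=6): 635, 561, 598, 844, 817, 803
Mean correct RT = 4258/6 = 709.6667 ms
Proportion correct = 6/8
IES = 709.6667 / (6/8) = 946.222 ms

946.2 ms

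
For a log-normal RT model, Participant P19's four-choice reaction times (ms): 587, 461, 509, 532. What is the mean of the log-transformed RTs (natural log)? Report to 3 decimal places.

ln(RT): 6.3750, 6.1334, 6.2324, 6.2766
Σ ln(RT) = 25.0175
Mean = 25.0175/4 = 6.25438

6.254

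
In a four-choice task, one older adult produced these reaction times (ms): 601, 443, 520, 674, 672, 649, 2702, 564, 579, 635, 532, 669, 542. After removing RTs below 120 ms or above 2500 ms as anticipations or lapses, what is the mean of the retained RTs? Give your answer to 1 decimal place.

Excluded: 2702
Retained (n=12): Σ = 7080
Mean = 7080/12 = 590.0000

590.0 ms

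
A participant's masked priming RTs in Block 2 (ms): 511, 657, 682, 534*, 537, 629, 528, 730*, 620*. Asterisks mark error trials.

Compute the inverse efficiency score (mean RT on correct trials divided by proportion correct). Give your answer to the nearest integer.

Correct trials (n=6): 511, 657, 682, 537, 629, 528
Mean correct RT = 3544/6 = 590.6667 ms
Proportion correct = 6/9
IES = 590.6667 / (6/9) = 886.000 ms

886 ms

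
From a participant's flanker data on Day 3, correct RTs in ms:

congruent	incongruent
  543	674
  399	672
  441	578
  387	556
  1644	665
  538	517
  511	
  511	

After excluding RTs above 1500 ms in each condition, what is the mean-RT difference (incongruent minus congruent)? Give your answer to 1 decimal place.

congruent: exclude 1644
M(congruent) = 3330/7 = 475.714
M(incongruent) = 3662/6 = 610.333
Difference = 610.333 − 475.714 = 134.619 ms

134.6 ms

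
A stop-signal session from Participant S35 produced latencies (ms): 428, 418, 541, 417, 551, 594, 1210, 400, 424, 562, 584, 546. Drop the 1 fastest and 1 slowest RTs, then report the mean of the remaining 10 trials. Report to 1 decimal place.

506.5 ms

Sorted: 400, 417, 418, 424, 428, 541, 546, 551, 562, 584, 594, 1210
Drop lowest 1 (400) and highest 1 (1210)
Remaining (n=10): Σ = 5065, mean = 5065/10 = 506.500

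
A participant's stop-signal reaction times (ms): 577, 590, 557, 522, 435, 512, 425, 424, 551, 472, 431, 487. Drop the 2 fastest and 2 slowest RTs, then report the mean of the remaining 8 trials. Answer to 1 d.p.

495.9 ms

Sorted: 424, 425, 431, 435, 472, 487, 512, 522, 551, 557, 577, 590
Drop lowest 2 (424, 425) and highest 2 (577, 590)
Remaining (n=8): Σ = 3967, mean = 3967/8 = 495.875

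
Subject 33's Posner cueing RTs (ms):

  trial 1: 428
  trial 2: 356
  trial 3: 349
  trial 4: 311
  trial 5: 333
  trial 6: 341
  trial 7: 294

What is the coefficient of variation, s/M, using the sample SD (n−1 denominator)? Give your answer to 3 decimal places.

0.124

n = 7, Σ = 2412, M = 344.5714
Σ(x−M)² = 10941.714; s = √(10941.714/6) = 42.7039
CV = 42.7039 / 344.5714 = 0.12393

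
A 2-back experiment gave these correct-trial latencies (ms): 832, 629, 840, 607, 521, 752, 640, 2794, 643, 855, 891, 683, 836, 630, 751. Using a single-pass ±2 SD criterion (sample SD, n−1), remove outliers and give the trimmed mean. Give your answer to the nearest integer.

n = 15, ΣRT = 12904, M = 860.267
Σ(x−M)² = 4178654.93; s = √(4178654.93/14) = 546.329
Cutoffs: 860.267 ± 2·546.329 → [-232.4, 1952.9]
Outside: 2794 → excluded.
Retained (n=14): Σ = 10110, mean = 10110/14 = 722.143

722 ms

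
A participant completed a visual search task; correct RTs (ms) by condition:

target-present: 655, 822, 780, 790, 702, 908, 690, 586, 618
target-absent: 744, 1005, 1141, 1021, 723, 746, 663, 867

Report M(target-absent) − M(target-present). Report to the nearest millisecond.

136 ms

M(target-present) = 6551/9 = 727.889
M(target-absent) = 6910/8 = 863.750
Difference = 863.750 − 727.889 = 135.861 ms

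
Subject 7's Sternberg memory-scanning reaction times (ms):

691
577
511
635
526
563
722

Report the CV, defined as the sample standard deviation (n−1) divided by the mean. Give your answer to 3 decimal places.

0.135

n = 7, Σ = 4225, M = 603.5714
Σ(x−M)² = 39595.714; s = √(39595.714/6) = 81.2360
CV = 81.2360 / 603.5714 = 0.13459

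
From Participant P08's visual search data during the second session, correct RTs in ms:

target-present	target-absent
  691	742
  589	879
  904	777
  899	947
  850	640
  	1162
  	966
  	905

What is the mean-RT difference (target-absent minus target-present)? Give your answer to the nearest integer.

M(target-present) = 3933/5 = 786.600
M(target-absent) = 7018/8 = 877.250
Difference = 877.250 − 786.600 = 90.650 ms

91 ms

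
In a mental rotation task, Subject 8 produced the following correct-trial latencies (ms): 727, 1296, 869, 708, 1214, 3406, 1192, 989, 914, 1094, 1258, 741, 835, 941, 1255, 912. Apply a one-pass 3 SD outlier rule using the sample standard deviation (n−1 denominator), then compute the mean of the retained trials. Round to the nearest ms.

996 ms

n = 16, ΣRT = 18351, M = 1146.938
Σ(x−M)² = 6044088.94; s = √(6044088.94/15) = 634.775
Cutoffs: 1146.938 ± 3·634.775 → [-757.4, 3051.3]
Outside: 3406 → excluded.
Retained (n=15): Σ = 14945, mean = 14945/15 = 996.333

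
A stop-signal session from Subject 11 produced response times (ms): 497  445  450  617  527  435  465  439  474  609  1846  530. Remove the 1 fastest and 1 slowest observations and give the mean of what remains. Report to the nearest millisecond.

505 ms

Sorted: 435, 439, 445, 450, 465, 474, 497, 527, 530, 609, 617, 1846
Drop lowest 1 (435) and highest 1 (1846)
Remaining (n=10): Σ = 5053, mean = 5053/10 = 505.300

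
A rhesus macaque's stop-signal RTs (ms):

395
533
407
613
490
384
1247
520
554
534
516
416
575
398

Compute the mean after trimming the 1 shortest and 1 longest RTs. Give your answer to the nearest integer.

496 ms

Sorted: 384, 395, 398, 407, 416, 490, 516, 520, 533, 534, 554, 575, 613, 1247
Drop lowest 1 (384) and highest 1 (1247)
Remaining (n=12): Σ = 5951, mean = 5951/12 = 495.917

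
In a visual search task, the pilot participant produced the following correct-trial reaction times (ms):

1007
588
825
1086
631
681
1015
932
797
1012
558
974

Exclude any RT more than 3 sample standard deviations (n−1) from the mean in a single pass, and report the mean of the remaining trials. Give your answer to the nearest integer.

n = 12, ΣRT = 10106, M = 842.167
Σ(x−M)² = 389041.67; s = √(389041.67/11) = 188.062
Cutoffs: 842.167 ± 3·188.062 → [278.0, 1406.4]
No RTs fall outside the cutoffs; all 12 retained. Mean = 10106/12 = 842.167

842 ms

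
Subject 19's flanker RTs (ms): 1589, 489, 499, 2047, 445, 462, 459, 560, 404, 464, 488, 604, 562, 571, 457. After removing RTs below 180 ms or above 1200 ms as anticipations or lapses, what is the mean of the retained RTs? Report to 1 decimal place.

Excluded: 1589, 2047
Retained (n=13): Σ = 6464
Mean = 6464/13 = 497.2308

497.2 ms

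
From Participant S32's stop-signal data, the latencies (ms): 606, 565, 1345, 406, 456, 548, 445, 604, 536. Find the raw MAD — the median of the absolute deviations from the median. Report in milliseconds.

Sorted: 406, 445, 456, 536, 548, 565, 604, 606, 1345 → median = 548
|x − 548|: 58, 17, 797, 142, 92, 0, 103, 56, 12
Sorted deviations: 0, 12, 17, 56, 58, 92, 103, 142, 797 → MAD = 58

58 ms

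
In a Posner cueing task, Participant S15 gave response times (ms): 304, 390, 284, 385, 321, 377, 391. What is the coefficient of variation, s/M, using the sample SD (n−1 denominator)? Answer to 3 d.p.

n = 7, Σ = 2452, M = 350.2857
Σ(x−M)² = 12547.429; s = √(12547.429/6) = 45.7301
CV = 45.7301 / 350.2857 = 0.13055

0.131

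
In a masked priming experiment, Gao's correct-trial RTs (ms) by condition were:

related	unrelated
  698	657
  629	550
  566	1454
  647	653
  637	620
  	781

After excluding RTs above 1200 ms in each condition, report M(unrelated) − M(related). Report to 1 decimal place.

16.8 ms

unrelated: exclude 1454
M(related) = 3177/5 = 635.400
M(unrelated) = 3261/5 = 652.200
Difference = 652.200 − 635.400 = 16.800 ms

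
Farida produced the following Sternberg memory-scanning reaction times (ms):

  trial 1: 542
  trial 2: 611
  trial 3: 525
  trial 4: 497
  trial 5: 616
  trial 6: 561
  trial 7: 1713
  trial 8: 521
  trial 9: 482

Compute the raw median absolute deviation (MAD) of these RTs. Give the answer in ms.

Sorted: 482, 497, 521, 525, 542, 561, 611, 616, 1713 → median = 542
|x − 542|: 0, 69, 17, 45, 74, 19, 1171, 21, 60
Sorted deviations: 0, 17, 19, 21, 45, 60, 69, 74, 1171 → MAD = 45

45 ms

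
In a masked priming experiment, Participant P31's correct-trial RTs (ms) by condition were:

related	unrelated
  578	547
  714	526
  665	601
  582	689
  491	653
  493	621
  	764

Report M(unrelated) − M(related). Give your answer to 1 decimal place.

41.5 ms

M(related) = 3523/6 = 587.167
M(unrelated) = 4401/7 = 628.714
Difference = 628.714 − 587.167 = 41.548 ms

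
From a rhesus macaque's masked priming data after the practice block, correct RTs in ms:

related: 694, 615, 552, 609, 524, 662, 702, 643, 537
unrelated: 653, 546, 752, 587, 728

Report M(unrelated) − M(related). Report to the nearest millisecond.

M(related) = 5538/9 = 615.333
M(unrelated) = 3266/5 = 653.200
Difference = 653.200 − 615.333 = 37.867 ms

38 ms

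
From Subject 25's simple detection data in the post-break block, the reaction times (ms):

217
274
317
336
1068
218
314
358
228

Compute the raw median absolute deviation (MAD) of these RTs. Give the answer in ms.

Sorted: 217, 218, 228, 274, 314, 317, 336, 358, 1068 → median = 314
|x − 314|: 97, 40, 3, 22, 754, 96, 0, 44, 86
Sorted deviations: 0, 3, 22, 40, 44, 86, 96, 97, 754 → MAD = 44

44 ms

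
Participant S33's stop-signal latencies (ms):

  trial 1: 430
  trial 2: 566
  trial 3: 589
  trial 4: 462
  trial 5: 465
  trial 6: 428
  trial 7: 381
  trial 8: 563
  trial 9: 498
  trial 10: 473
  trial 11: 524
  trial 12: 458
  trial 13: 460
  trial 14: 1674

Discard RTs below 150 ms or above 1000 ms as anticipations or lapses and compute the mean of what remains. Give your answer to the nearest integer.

484 ms

Excluded: 1674
Retained (n=13): Σ = 6297
Mean = 6297/13 = 484.3846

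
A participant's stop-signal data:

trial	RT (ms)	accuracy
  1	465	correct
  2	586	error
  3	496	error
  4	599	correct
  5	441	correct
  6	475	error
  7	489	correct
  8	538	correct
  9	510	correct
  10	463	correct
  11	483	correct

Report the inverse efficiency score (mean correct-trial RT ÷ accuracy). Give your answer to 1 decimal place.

Correct trials (n=8): 465, 599, 441, 489, 538, 510, 463, 483
Mean correct RT = 3988/8 = 498.5000 ms
Proportion correct = 8/11
IES = 498.5000 / (8/11) = 685.438 ms

685.4 ms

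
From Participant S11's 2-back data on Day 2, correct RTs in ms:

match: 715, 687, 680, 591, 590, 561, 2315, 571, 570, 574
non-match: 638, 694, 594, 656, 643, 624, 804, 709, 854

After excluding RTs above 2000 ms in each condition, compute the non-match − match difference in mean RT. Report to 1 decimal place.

match: exclude 2315
M(match) = 5539/9 = 615.444
M(non-match) = 6216/9 = 690.667
Difference = 690.667 − 615.444 = 75.222 ms

75.2 ms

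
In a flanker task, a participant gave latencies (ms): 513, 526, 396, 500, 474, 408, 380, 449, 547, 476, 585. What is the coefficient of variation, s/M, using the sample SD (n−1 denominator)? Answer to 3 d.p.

0.136

n = 11, Σ = 5254, M = 477.6364
Σ(x−M)² = 42310.545; s = √(42310.545/10) = 65.0466
CV = 65.0466 / 477.6364 = 0.13618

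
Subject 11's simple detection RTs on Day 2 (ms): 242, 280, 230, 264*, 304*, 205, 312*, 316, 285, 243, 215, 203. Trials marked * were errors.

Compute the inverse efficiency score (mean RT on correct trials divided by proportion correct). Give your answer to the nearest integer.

329 ms

Correct trials (n=9): 242, 280, 230, 205, 316, 285, 243, 215, 203
Mean correct RT = 2219/9 = 246.5556 ms
Proportion correct = 9/12
IES = 246.5556 / (9/12) = 328.741 ms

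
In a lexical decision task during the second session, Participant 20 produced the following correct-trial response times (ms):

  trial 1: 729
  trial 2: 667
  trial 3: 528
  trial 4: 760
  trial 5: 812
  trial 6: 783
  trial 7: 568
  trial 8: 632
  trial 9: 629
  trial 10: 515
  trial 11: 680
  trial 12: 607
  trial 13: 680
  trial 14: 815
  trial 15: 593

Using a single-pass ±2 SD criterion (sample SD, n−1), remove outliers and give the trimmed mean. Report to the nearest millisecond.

667 ms

n = 15, ΣRT = 9998, M = 666.533
Σ(x−M)² = 133183.73; s = √(133183.73/14) = 97.535
Cutoffs: 666.533 ± 2·97.535 → [471.5, 861.6]
No RTs fall outside the cutoffs; all 15 retained. Mean = 9998/15 = 666.533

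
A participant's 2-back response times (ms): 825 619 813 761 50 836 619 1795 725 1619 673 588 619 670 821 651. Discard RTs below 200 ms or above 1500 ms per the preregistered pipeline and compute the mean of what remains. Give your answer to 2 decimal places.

Excluded: 50, 1619, 1795
Retained (n=13): Σ = 9220
Mean = 9220/13 = 709.2308

709.23 ms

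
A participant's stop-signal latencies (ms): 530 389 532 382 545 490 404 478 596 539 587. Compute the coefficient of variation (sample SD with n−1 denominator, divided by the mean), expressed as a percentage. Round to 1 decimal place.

15.3%

n = 11, Σ = 5472, M = 497.4545
Σ(x−M)² = 58228.727; s = √(58228.727/10) = 76.3078
CV = 76.3078 / 497.4545 = 0.15340 = 15.340%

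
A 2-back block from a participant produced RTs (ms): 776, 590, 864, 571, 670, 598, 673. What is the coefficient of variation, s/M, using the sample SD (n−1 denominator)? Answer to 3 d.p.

0.159

n = 7, Σ = 4742, M = 677.4286
Σ(x−M)² = 69879.714; s = √(69879.714/6) = 107.9195
CV = 107.9195 / 677.4286 = 0.15931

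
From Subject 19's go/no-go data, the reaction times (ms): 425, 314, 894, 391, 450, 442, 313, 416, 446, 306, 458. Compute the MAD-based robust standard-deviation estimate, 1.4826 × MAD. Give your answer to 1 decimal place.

48.9 ms

Sorted: 306, 313, 314, 391, 416, 425, 442, 446, 450, 458, 894 → median = 425
|x − 425| sorted: 0, 9, 17, 21, 25, 33, 34, 111, 112, 119, 469 → MAD = 33
Robust SD ≈ 1.4826 × 33 = 48.926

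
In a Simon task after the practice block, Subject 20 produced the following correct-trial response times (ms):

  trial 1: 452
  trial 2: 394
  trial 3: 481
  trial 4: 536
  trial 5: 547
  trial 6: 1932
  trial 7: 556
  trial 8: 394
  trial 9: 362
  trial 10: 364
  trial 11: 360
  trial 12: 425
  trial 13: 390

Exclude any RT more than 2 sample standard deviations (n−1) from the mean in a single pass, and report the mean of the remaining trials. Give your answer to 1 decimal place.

n = 13, ΣRT = 7193, M = 553.308
Σ(x−M)² = 2120324.77; s = √(2120324.77/12) = 420.350
Cutoffs: 553.308 ± 2·420.350 → [-287.4, 1394.0]
Outside: 1932 → excluded.
Retained (n=12): Σ = 5261, mean = 5261/12 = 438.417

438.4 ms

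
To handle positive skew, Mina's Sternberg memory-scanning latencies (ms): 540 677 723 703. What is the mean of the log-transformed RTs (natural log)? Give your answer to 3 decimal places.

ln(RT): 6.2916, 6.5177, 6.5834, 6.5554
Σ ln(RT) = 25.9480
Mean = 25.9480/4 = 6.48700

6.487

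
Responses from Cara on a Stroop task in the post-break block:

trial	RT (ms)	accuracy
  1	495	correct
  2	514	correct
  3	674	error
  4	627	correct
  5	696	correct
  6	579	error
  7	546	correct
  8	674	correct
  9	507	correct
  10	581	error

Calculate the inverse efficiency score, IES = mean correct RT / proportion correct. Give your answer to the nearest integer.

Correct trials (n=7): 495, 514, 627, 696, 546, 674, 507
Mean correct RT = 4059/7 = 579.8571 ms
Proportion correct = 7/10
IES = 579.8571 / (7/10) = 828.367 ms

828 ms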